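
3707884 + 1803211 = 5511095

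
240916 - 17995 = 222921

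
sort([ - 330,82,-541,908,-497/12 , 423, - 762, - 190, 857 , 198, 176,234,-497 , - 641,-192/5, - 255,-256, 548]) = [ - 762, - 641, - 541,-497,  -  330, - 256, - 255,-190,  -  497/12,-192/5, 82,  176,198 , 234, 423, 548,857, 908]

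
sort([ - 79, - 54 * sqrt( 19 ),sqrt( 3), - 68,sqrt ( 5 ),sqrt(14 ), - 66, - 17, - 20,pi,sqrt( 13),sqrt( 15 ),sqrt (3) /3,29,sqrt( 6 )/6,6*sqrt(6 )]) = [ - 54*sqrt(19), - 79, - 68,- 66, - 20, - 17,sqrt ( 6 )/6,sqrt (3)/3, sqrt(3), sqrt( 5 ), pi,sqrt( 13 ),sqrt( 14),sqrt( 15), 6 * sqrt( 6 ), 29]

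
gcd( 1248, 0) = 1248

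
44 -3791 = - 3747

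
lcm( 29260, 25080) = 175560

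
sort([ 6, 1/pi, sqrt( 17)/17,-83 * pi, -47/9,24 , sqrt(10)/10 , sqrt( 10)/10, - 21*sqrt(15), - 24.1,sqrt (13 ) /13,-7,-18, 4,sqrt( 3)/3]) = [-83*pi, - 21*sqrt( 15 ), - 24.1,-18, -7, - 47/9,sqrt( 17 ) /17, sqrt( 13)/13,sqrt( 10)/10, sqrt(10)/10,1/pi, sqrt ( 3 ) /3,4, 6,  24]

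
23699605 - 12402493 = 11297112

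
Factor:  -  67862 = - 2^1 *33931^1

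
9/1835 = 9/1835 =0.00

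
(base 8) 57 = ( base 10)47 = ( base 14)35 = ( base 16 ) 2F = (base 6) 115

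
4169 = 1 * 4169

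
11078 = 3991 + 7087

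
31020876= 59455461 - 28434585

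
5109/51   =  100 + 3/17 = 100.18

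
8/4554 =4/2277 = 0.00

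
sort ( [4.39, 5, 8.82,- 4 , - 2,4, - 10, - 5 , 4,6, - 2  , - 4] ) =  [  -  10, - 5, - 4 , - 4, - 2 , - 2,4, 4,4.39,5,6,  8.82]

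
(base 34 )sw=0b1111011000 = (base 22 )20G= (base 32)UO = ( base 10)984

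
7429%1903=1720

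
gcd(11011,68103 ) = 7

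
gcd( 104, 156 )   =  52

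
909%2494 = 909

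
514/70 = 257/35=7.34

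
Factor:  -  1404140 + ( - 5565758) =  - 6969898 = - 2^1*13^2 * 17^1*1213^1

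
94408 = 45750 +48658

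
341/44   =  7 + 3/4 = 7.75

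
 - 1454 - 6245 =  - 7699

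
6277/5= 6277/5=   1255.40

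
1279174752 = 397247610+881927142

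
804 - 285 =519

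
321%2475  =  321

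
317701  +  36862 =354563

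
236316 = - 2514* ( - 94)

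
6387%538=469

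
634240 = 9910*64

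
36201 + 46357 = 82558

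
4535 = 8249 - 3714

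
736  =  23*32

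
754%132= 94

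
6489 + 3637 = 10126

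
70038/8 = 35019/4 = 8754.75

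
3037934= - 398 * ( - 7633 )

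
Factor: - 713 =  - 23^1*31^1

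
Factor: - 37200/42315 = - 2^4*5^1*7^(  -  1) *13^( - 1) =- 80/91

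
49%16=1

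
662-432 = 230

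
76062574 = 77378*983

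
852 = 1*852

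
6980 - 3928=3052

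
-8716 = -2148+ - 6568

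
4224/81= 52  +  4/27 = 52.15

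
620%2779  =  620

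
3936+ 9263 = 13199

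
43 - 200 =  - 157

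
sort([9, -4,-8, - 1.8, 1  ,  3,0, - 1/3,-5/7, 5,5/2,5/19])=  [ - 8, - 4,  -  1.8,  -  5/7, - 1/3, 0,5/19,1,  5/2, 3,5,9]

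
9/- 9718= - 9/9718 = - 0.00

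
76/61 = 76/61 = 1.25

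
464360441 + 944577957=1408938398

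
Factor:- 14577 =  - 3^1*43^1* 113^1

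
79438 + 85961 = 165399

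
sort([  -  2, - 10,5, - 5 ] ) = [-10,-5, - 2, 5] 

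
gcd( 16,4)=4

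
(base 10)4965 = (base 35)41U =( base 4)1031211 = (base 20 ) C85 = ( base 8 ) 11545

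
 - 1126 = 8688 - 9814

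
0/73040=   0= 0.00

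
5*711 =3555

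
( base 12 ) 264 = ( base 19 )103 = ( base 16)16C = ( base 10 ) 364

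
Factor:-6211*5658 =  - 2^1*3^1*23^1*41^1*6211^1  =  - 35141838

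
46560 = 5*9312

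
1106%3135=1106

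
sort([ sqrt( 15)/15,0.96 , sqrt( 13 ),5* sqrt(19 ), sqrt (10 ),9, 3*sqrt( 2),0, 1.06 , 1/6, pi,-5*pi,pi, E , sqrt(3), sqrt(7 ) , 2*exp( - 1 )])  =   [ - 5*pi, 0,1/6 , sqrt( 15 ) /15 , 2*exp(-1),  0.96, 1.06 , sqrt( 3 ),sqrt( 7 ),E , pi,  pi,sqrt(10 ), sqrt( 13 ),  3*sqrt( 2),  9, 5*sqrt( 19)] 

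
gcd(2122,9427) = 1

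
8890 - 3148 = 5742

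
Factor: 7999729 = 47^1 *170207^1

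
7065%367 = 92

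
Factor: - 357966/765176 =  - 189/404 = - 2^( - 2 ) * 3^3 *7^1 * 101^( - 1 ) 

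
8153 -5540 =2613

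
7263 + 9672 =16935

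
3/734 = 3/734 = 0.00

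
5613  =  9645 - 4032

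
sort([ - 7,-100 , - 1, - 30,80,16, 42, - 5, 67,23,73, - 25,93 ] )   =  [ -100, - 30, - 25, - 7, - 5 , - 1,16,23 , 42, 67,73, 80,93] 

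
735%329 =77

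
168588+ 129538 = 298126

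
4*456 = 1824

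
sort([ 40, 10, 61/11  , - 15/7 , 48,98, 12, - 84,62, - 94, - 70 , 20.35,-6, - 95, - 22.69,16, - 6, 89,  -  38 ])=[ - 95 ,-94, - 84, - 70, - 38, - 22.69, -6,-6, - 15/7, 61/11,10,12, 16,20.35, 40, 48,  62,89,98]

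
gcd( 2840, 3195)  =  355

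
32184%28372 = 3812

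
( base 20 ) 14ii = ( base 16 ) 26fa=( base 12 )5936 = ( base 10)9978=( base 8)23372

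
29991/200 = 29991/200 = 149.96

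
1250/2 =625 = 625.00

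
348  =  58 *6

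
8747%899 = 656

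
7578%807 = 315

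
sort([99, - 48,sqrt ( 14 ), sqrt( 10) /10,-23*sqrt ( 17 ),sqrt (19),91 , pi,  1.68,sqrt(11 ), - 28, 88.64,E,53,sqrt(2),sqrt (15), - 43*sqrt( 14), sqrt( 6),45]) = [ - 43 * sqrt( 14),-23*sqrt( 17), - 48, - 28,  sqrt(10) /10 , sqrt(2), 1.68,sqrt( 6),E , pi,sqrt (11) , sqrt(14),sqrt(15 ), sqrt( 19 ), 45,53,  88.64,91,99]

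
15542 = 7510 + 8032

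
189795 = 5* 37959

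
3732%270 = 222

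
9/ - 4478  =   - 1 + 4469/4478 = - 0.00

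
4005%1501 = 1003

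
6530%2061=347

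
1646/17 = 96 + 14/17= 96.82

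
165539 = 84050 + 81489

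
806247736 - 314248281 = 491999455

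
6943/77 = 90 +13/77 = 90.17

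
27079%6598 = 687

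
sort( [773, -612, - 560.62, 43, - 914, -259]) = [ - 914, - 612,-560.62,-259,43,773 ] 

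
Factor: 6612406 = 2^1 * 29^1*173^1*659^1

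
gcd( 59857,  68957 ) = 7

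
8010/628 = 4005/314 = 12.75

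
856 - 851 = 5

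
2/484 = 1/242 = 0.00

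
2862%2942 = 2862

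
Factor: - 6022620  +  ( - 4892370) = -2^1*3^1 * 5^1*363833^1 = -10914990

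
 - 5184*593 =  - 3074112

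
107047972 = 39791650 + 67256322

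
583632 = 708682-125050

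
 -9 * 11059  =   - 99531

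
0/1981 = 0 = 0.00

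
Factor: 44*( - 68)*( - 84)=251328 = 2^6 * 3^1  *  7^1*11^1*17^1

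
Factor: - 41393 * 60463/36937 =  - 11^1*13^1 * 43^(-1)* 53^1*71^1*859^(- 1 ) *4651^1 =-2502744959/36937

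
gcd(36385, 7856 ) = 1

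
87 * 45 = 3915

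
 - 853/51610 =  - 853/51610  =  - 0.02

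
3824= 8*478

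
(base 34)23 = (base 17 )43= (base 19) 3e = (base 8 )107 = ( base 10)71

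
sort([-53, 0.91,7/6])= [ - 53,0.91,7/6 ]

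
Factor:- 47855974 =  - 2^1 * 29^1*83^1*9941^1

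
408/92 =102/23= 4.43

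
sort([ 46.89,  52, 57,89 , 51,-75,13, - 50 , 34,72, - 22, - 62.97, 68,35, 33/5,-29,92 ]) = [ - 75, - 62.97, -50, - 29,  -  22, 33/5,13, 34, 35, 46.89,  51,52,57,68,  72, 89, 92 ]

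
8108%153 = 152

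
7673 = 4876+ 2797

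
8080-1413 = 6667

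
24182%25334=24182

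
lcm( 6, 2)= 6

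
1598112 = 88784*18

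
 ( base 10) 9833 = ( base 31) A76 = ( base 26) ee5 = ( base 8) 23151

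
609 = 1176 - 567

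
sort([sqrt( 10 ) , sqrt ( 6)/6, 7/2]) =[ sqrt(6)/6,  sqrt( 10) , 7/2] 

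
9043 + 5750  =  14793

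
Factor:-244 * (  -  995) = 242780 = 2^2* 5^1*61^1 * 199^1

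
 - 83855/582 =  - 145 + 535/582 = - 144.08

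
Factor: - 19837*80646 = -1599774702 = -  2^1*3^1*83^1*239^1*13441^1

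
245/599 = 245/599 = 0.41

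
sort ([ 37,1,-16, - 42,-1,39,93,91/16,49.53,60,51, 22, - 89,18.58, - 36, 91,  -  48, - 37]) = [ - 89, - 48,-42,-37, - 36,-16, - 1, 1,91/16, 18.58,22,  37, 39, 49.53 , 51, 60,91 , 93]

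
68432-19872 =48560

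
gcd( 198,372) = 6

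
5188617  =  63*82359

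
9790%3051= 637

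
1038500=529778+508722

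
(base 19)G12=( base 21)D31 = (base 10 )5797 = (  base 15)1ab7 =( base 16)16a5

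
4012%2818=1194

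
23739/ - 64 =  - 23739/64 = - 370.92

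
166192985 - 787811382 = -621618397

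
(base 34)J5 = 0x28B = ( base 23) 157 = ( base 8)1213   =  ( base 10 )651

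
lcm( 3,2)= 6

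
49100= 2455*20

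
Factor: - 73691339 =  - 73691339^1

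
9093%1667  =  758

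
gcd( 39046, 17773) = 7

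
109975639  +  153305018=263280657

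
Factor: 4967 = 4967^1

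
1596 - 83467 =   -  81871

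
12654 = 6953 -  - 5701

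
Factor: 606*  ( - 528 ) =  - 2^5*3^2 * 11^1 * 101^1 = - 319968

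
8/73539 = 8/73539 = 0.00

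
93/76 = 93/76 = 1.22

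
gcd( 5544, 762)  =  6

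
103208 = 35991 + 67217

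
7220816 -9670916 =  - 2450100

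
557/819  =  557/819=   0.68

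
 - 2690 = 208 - 2898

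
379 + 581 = 960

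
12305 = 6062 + 6243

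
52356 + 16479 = 68835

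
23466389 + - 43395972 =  - 19929583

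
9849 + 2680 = 12529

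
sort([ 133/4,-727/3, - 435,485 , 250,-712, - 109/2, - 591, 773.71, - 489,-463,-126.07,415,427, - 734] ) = [- 734,  -  712, - 591, - 489, - 463, - 435,- 727/3, - 126.07,  -  109/2, 133/4,250,  415,427,485,773.71 ]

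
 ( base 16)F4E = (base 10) 3918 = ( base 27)5A3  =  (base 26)5KI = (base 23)798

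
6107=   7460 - 1353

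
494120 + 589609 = 1083729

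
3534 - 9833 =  - 6299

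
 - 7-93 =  - 100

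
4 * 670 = 2680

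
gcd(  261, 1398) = 3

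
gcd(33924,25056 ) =12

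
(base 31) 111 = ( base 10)993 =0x3e1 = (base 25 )1EI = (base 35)sd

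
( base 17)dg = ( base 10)237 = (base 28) 8D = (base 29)85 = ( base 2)11101101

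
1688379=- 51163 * ( - 33 )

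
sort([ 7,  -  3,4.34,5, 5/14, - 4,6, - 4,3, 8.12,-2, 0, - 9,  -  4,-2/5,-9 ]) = [ - 9,-9, - 4 ,-4,-4,- 3, - 2, - 2/5, 0 , 5/14, 3, 4.34, 5, 6, 7 , 8.12] 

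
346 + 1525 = 1871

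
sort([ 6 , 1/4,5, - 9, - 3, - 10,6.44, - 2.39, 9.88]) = [ - 10, - 9, - 3 , - 2.39,  1/4, 5,6, 6.44,9.88]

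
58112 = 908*64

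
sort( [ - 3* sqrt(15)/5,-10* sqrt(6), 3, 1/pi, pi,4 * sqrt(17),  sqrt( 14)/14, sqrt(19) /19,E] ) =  [-10 * sqrt(6),-3*sqrt(15 )/5, sqrt(19) /19,sqrt( 14)/14, 1/pi, E,3 , pi,4*sqrt( 17)] 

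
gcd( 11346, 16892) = 2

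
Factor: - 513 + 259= - 254 = -2^1*127^1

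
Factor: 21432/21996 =2^1 * 3^( - 1) * 13^(-1)*19^1 =38/39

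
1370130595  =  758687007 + 611443588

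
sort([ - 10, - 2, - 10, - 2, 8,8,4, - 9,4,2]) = [ - 10,-10,-9,  -  2,- 2, 2,4,4,8, 8]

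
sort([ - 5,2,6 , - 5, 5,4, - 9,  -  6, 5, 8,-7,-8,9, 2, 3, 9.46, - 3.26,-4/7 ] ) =[-9,-8, - 7, - 6,- 5, - 5,-3.26, - 4/7, 2, 2, 3, 4, 5, 5, 6,  8, 9,  9.46] 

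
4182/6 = 697 = 697.00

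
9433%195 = 73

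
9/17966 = 9/17966 =0.00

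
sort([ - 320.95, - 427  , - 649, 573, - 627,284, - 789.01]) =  [ - 789.01,-649,-627,- 427, - 320.95,284,573]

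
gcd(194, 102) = 2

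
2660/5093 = 2660/5093   =  0.52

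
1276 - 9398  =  -8122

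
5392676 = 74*72874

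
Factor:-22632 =-2^3*3^1 * 23^1 * 41^1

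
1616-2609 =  - 993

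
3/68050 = 3/68050 = 0.00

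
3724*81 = 301644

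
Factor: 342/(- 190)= -9/5 = -3^2 * 5^(  -  1 ) 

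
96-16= 80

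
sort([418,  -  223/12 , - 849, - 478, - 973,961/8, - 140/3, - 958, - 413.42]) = [ - 973,-958, - 849, - 478, - 413.42, - 140/3,  -  223/12,961/8, 418 ] 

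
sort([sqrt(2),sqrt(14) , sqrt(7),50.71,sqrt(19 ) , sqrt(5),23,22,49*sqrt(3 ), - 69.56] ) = [ - 69.56,sqrt(2),sqrt(5 ) , sqrt(7),sqrt( 14), sqrt(19 ),22,23,50.71, 49*sqrt( 3)] 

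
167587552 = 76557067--91030485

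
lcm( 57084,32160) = 2283360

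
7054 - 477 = 6577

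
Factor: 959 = 7^1*137^1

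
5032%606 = 184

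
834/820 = 1 + 7/410 = 1.02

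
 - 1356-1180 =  - 2536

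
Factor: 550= 2^1*5^2 * 11^1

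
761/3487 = 761/3487  =  0.22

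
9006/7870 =1 + 568/3935 = 1.14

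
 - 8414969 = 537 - 8415506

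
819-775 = 44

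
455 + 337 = 792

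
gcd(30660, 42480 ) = 60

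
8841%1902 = 1233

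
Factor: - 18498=- 2^1*3^1*3083^1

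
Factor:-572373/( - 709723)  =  3^3*7^(-1)*17^1*29^1*43^1*53^(-1 )*1913^( - 1 )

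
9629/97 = 99 + 26/97 = 99.27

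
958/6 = 479/3 =159.67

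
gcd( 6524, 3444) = 28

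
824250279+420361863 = 1244612142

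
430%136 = 22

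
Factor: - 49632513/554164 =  - 2^ ( - 2 )*3^1*7^1*13^(-1) * 10657^( - 1)*2363453^1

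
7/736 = 7/736  =  0.01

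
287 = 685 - 398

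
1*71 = 71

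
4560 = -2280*(-2 ) 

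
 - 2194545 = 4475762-6670307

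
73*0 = 0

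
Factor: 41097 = 3^1*7^1 * 19^1 *103^1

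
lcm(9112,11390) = 45560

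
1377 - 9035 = -7658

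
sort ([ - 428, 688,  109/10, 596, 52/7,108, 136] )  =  [-428, 52/7, 109/10,108,136, 596, 688]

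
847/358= 847/358  =  2.37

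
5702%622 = 104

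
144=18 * 8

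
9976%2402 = 368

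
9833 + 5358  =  15191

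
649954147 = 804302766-154348619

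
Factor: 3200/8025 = 128/321  =  2^7 * 3^( - 1)*107^ ( - 1)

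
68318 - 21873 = 46445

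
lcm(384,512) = 1536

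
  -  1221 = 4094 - 5315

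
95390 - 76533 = 18857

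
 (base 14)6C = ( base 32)30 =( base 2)1100000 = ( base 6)240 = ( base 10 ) 96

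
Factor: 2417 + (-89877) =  - 2^2*5^1*4373^1 = - 87460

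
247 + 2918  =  3165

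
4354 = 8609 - 4255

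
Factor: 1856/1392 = 2^2*3^( - 1 )= 4/3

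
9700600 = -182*( - 53300)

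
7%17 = 7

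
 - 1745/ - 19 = 91 + 16/19 = 91.84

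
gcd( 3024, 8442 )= 126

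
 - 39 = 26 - 65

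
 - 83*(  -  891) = 73953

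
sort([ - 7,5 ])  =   [-7,5 ] 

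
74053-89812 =  -  15759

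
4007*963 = 3858741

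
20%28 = 20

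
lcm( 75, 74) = 5550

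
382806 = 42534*9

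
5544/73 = 5544/73 = 75.95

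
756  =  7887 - 7131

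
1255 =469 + 786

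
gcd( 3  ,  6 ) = 3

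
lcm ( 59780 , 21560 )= 1315160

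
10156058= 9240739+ 915319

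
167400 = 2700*62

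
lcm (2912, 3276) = 26208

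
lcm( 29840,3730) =29840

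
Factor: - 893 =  - 19^1*47^1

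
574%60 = 34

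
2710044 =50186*54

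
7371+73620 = 80991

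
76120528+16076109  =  92196637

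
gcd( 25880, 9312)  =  8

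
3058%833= 559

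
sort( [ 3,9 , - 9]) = [-9,3,9]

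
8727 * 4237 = 36976299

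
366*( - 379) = -138714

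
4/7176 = 1/1794 = 0.00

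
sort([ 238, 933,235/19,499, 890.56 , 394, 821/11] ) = [ 235/19,821/11,238, 394, 499, 890.56, 933]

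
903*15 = 13545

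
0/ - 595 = 0/1 = -0.00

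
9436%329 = 224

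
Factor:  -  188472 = - 2^3 * 3^1 * 7853^1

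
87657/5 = 87657/5 = 17531.40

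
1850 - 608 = 1242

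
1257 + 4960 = 6217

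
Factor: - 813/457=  - 3^1 * 271^1*457^ ( - 1 )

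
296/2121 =296/2121 = 0.14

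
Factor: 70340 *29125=2^2*5^4*233^1*3517^1=2048652500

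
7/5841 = 7/5841 = 0.00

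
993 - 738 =255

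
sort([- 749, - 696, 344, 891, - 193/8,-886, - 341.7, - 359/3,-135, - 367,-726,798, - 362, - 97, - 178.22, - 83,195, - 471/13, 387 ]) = [ - 886, - 749, - 726, - 696, - 367, - 362,-341.7,  -  178.22, - 135, - 359/3, - 97, - 83 , - 471/13, - 193/8,195, 344, 387, 798,891]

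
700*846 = 592200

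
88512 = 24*3688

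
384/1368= 16/57 = 0.28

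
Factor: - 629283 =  - 3^1 * 47^1*4463^1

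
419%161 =97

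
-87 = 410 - 497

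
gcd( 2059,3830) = 1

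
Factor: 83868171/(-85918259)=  - 3^1*7^( - 1 )*89^1*1307^( - 1 )*9391^ (-1)*314113^1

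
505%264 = 241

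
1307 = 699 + 608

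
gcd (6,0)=6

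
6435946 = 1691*3806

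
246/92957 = 246/92957 = 0.00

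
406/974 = 203/487 = 0.42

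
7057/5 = 1411+ 2/5= 1411.40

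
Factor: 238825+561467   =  2^2*3^1*17^1*3923^1 = 800292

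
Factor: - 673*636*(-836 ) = 2^4*3^1*11^1*19^1*53^1*673^1=   357831408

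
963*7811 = 7521993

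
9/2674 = 9/2674= 0.00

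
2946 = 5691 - 2745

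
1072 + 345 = 1417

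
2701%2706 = 2701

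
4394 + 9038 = 13432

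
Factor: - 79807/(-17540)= 2^(-2 )*5^(-1 )*7^1*13^1 = 91/20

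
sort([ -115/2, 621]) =[ - 115/2, 621] 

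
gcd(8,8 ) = 8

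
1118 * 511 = 571298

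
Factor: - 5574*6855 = -2^1 * 3^2*5^1*457^1*929^1 = - 38209770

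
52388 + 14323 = 66711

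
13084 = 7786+5298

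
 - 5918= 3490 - 9408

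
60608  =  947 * 64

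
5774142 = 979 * 5898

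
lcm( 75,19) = 1425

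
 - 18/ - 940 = 9/470 =0.02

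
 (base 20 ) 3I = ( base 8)116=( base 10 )78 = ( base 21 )3f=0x4e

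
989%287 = 128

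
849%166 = 19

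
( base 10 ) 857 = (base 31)rk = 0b1101011001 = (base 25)197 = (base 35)OH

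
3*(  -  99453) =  - 298359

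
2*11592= 23184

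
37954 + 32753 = 70707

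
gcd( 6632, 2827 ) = 1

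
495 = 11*45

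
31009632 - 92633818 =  - 61624186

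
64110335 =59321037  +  4789298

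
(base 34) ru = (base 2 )1110110100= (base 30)11I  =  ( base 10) 948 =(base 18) 2GC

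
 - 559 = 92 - 651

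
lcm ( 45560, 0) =0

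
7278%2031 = 1185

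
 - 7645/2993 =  - 3+ 1334/2993=- 2.55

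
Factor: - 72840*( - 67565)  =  4921434600 = 2^3*3^1*5^2*607^1*13513^1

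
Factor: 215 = 5^1*43^1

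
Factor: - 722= - 2^1 * 19^2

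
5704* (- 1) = -5704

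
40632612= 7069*5748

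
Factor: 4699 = 37^1 * 127^1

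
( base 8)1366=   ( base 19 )21H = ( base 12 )532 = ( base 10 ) 758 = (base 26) 134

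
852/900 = 71/75 = 0.95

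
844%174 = 148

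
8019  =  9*891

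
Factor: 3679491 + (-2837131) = 842360 = 2^3*5^1*21059^1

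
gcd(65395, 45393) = 1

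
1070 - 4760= - 3690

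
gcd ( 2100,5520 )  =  60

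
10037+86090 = 96127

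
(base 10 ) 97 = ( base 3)10121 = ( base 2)1100001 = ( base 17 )5c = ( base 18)57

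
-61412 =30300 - 91712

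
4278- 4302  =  -24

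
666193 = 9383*71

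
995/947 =1 +48/947 =1.05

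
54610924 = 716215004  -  661604080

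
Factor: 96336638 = 2^1*48168319^1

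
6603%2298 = 2007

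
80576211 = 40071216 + 40504995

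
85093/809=105+ 148/809 = 105.18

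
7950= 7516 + 434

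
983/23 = 42 + 17/23=42.74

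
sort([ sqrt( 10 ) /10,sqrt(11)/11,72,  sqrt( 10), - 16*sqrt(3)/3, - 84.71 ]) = [ - 84.71,- 16 * sqrt(3)/3, sqrt(11)/11, sqrt( 10)/10 , sqrt(10), 72 ]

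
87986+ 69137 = 157123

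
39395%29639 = 9756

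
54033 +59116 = 113149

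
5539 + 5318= 10857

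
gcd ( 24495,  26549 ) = 1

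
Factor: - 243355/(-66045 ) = 3^( - 1 )*37^(-1 )*409^1  =  409/111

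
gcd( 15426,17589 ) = 3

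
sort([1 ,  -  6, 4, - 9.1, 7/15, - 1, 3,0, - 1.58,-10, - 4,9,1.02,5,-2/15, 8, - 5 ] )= [ - 10,-9.1 ,-6 , - 5  ,-4, - 1.58, - 1, - 2/15,0,  7/15,1,  1.02, 3, 4, 5,8, 9]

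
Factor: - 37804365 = - 3^2*5^1*251^1  *  3347^1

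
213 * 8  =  1704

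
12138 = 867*14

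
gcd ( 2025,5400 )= 675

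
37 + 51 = 88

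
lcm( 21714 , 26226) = 2019402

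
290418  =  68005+222413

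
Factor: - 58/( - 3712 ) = 1/64=2^ ( - 6 ) 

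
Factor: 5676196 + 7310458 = 12986654 = 2^1 * 691^1*9397^1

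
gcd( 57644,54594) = 2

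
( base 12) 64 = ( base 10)76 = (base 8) 114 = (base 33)2a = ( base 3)2211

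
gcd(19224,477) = 9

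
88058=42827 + 45231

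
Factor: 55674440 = 2^3*5^1*1391861^1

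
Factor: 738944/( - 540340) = - 2^5*5^( - 1)*23^1 * 251^1*27017^( - 1) = -  184736/135085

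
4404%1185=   849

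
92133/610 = 92133/610 = 151.04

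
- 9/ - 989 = 9/989 = 0.01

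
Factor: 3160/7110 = 4/9 = 2^2*3^( - 2 )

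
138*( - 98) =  - 13524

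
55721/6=9286 + 5/6 = 9286.83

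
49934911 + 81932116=131867027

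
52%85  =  52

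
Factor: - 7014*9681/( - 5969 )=67902534/5969 = 2^1*3^2*7^2*47^( - 1 )*127^(  -  1 )*167^1 * 461^1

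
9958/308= 32+51/154=32.33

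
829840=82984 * 10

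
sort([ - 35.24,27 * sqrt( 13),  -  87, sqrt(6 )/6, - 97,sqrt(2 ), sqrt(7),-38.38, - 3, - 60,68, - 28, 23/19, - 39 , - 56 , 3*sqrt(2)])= [ - 97,  -  87,  -  60, - 56, - 39, - 38.38, - 35.24,  -  28, - 3, sqrt(6 )/6, 23/19,sqrt(2), sqrt( 7 ), 3*sqrt(2),68, 27*sqrt(13 ) ] 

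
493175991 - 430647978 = 62528013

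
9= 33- 24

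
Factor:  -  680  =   - 2^3*5^1*17^1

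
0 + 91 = 91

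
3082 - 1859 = 1223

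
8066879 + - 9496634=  -1429755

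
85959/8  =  10744+7/8=   10744.88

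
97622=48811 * 2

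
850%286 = 278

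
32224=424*76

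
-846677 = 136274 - 982951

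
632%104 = 8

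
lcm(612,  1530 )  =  3060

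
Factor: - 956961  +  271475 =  - 2^1*233^1*1471^1 = - 685486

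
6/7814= 3/3907 = 0.00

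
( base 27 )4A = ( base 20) 5I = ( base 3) 11101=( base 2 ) 1110110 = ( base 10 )118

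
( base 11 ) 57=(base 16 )3E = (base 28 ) 26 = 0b111110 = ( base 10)62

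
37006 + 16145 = 53151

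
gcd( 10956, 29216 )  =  3652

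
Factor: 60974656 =2^6*  23^2 * 1801^1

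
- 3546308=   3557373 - 7103681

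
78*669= 52182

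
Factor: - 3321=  - 3^4*41^1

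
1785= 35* 51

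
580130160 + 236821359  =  816951519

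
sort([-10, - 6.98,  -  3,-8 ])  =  [-10 ,-8, - 6.98, - 3]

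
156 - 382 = -226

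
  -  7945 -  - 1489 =-6456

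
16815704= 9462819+7352885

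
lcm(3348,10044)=10044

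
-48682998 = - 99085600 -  - 50402602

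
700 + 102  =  802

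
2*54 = 108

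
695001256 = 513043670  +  181957586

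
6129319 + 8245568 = 14374887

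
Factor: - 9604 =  - 2^2*7^4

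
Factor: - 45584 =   -  2^4 * 7^1 * 11^1*37^1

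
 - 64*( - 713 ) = 45632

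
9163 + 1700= 10863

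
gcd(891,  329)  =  1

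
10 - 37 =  - 27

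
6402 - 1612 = 4790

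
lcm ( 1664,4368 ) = 34944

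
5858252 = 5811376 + 46876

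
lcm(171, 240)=13680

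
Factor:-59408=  - 2^4*47^1*79^1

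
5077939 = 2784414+2293525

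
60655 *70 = 4245850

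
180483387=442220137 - 261736750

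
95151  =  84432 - - 10719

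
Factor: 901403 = 901403^1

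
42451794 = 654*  64911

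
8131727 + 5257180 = 13388907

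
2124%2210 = 2124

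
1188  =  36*33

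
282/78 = 47/13 =3.62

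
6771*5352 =36238392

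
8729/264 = 8729/264 = 33.06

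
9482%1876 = 102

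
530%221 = 88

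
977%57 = 8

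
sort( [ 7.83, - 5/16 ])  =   [ - 5/16,7.83] 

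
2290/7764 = 1145/3882 = 0.29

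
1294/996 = 1 + 149/498 = 1.30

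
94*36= 3384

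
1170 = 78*15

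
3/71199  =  1/23733= 0.00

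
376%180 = 16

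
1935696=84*23044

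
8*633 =5064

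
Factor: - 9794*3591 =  - 35170254 = - 2^1*3^3*7^1*19^1 * 59^1*83^1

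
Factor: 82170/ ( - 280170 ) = -83/283 = - 83^1*283^( - 1 )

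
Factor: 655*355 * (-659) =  - 153233975 = - 5^2*71^1*131^1*659^1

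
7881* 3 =23643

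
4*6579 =26316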